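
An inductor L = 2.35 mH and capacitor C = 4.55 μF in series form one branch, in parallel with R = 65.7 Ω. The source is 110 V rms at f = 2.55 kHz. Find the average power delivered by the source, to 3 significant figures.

ω = 2πf = 16020 rad/s
X_L = ωL = 37.7 Ω
X_C = 1/(ωC) = 13.7 Ω
Branch 1: Z₁ = R = 65.7 Ω
Branch 2 (series LC): Z₂ = j(X_L − X_C) = j23.9 Ω
Parallel: Z = Z₁Z₂/(Z₁+Z₂), |Z| = 22.5 Ω, ∠Z = 70.0°
I = V/|Z| = 4.89 A
P = VI cos φ = 110 × 4.89 × cos(70.0°) = 184 W

184 W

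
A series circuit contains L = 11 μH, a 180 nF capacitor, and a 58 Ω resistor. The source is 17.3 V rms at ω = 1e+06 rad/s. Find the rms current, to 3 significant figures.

X_L = ωL = 11.0 Ω
X_C = 1/(ωC) = 5.56 Ω
Net reactance X = X_L − X_C = 5.44 Ω
Z = 58.0 + j5.44 Ω
|Z| = √(58.0² + 5.44²) = 58.3 Ω
I = V/|Z| = 17.3/58.3 = 297 mA

297 mA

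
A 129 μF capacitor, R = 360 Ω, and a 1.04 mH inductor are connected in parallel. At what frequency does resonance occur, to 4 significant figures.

434.5 Hz

ω₀ = 1/√(LC) = 1/√(0.00104 × 0.000129) = 2730 rad/s
f₀ = ω₀/(2π) = 434.5 Hz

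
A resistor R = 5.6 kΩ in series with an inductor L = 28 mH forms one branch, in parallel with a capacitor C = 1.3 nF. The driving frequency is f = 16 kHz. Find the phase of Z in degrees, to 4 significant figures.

-22.50°

ω = 2πf = 100500 rad/s
X_L = ωL = 2815 Ω
X_C = 1/(ωC) = 7652 Ω
Branch 1 (R+jX_L): Z₁ = 5600 + j2815 Ω, |Z₁| = 6268 Ω
Branch 2 (−jX_C): Z₂ = −j7652 Ω
Parallel: Z = Z₁Z₂/(Z₁+Z₂), |Z| = 6481 Ω, ∠Z = -22.50°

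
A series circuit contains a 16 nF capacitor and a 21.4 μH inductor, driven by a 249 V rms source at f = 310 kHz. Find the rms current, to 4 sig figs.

ω = 2πf = 1.948e+06 rad/s
X_L = ωL = 41.68 Ω
X_C = 1/(ωC) = 32.09 Ω
Net reactance X = X_L − X_C = 9.595 Ω
Z = j9.595 Ω
|Z| = √(0² + 9.595²) = 9.595 Ω
I = V/|Z| = 249/9.595 = 25.95 A

25.95 A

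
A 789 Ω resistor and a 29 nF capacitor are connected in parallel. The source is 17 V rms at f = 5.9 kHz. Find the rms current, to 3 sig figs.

ω = 2πf = 37070 rad/s
X_C = 1/(ωC) = 930 Ω
Parallel: admittances add. Y = 1/R + jωC
Y = (0.00127 + j0.00108) S
|Y| = 0.00166 S → |Z| = 1/|Y| = 602 Ω, ∠Z = −∠Y = -40.3°
I = V/|Z| = 17/602 = 28.3 mA

28.3 mA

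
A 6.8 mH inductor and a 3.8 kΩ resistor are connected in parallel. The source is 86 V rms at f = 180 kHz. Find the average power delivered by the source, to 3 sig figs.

1.95 W

ω = 2πf = 1.131e+06 rad/s
X_L = ωL = 7690 Ω
Parallel: admittances add. Y = 1/R + 1/(jωL)
Y = (0.000263 − j0.000130) S
|Y| = 0.000294 S → |Z| = 1/|Y| = 3410 Ω, ∠Z = −∠Y = 26.3°
I = V/|Z| = 25.2 mA
P = VI cos φ = 86 × 0.0252 × cos(26.3°) = 1.95 W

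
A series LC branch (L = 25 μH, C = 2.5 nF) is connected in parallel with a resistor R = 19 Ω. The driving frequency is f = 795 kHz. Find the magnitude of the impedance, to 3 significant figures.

17.5 Ω

ω = 2πf = 4.995e+06 rad/s
X_L = ωL = 125 Ω
X_C = 1/(ωC) = 80.1 Ω
Branch 1: Z₁ = R = 19.0 Ω
Branch 2 (series LC): Z₂ = j(X_L − X_C) = j44.8 Ω
Parallel: Z = Z₁Z₂/(Z₁+Z₂), |Z| = 17.5 Ω, ∠Z = 23.0°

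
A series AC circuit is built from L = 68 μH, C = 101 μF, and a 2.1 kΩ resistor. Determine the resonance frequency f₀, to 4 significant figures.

ω₀ = 1/√(LC) = 1/√(6.8e-05 × 0.000101) = 12070 rad/s
f₀ = ω₀/(2π) = 1.920 kHz

1.920 kHz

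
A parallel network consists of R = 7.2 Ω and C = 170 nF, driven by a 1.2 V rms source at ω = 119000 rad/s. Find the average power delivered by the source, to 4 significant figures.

200.0 mW

X_C = 1/(ωC) = 49.43 Ω
Parallel: admittances add. Y = 1/R + jωC
Y = (0.1389 + j0.02023) S
|Y| = 0.1404 S → |Z| = 1/|Y| = 7.125 Ω, ∠Z = −∠Y = -8.287°
I = V/|Z| = 168.4 mA
P = VI cos φ = 1.2 × 0.1684 × cos(-8.287°) = 200.0 mW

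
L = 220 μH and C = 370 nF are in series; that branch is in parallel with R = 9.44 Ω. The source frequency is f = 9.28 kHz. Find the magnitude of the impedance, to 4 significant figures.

9.087 Ω

ω = 2πf = 58310 rad/s
X_L = ωL = 12.83 Ω
X_C = 1/(ωC) = 46.35 Ω
Branch 1: Z₁ = R = 9.440 Ω
Branch 2 (series LC): Z₂ = j(X_L − X_C) = −j33.52 Ω
Parallel: Z = Z₁Z₂/(Z₁+Z₂), |Z| = 9.087 Ω, ∠Z = -15.73°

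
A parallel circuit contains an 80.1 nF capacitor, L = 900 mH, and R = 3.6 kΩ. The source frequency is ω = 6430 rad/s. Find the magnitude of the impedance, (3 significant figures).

2270 Ω

X_L = ωL = 5790 Ω
X_C = 1/(ωC) = 1940 Ω
Parallel: admittances add. Y = 1/R + 1/(jωL) + jωC
Y = (0.000278 + j0.000342) S
|Y| = 0.000441 S → |Z| = 1/|Y| = 2270 Ω, ∠Z = −∠Y = -50.9°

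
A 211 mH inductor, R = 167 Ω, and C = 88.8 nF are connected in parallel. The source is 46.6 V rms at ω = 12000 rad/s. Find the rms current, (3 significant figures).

X_L = ωL = 2530 Ω
X_C = 1/(ωC) = 938 Ω
Parallel: admittances add. Y = 1/R + 1/(jωL) + jωC
Y = (0.00599 + j0.000671) S
|Y| = 0.00603 S → |Z| = 1/|Y| = 166 Ω, ∠Z = −∠Y = -6.39°
I = V/|Z| = 46.6/166 = 281 mA

281 mA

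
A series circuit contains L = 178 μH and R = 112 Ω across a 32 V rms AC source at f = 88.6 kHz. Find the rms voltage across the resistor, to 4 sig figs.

ω = 2πf = 556700 rad/s
X_L = ωL = 99.09 Ω
Z = 112.0 + j99.09 Ω
|Z| = √(112.0² + 99.09²) = 149.5 Ω
I = V/|Z| = 214.0 mA
V_R = I·|Z_R| = 0.2140 × 112.0 = 23.97 V

23.97 V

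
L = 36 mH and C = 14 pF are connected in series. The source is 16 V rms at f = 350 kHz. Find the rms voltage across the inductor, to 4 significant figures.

27.13 V

ω = 2πf = 2.199e+06 rad/s
X_L = ωL = 79170 Ω
X_C = 1/(ωC) = 32480 Ω
Net reactance X = X_L − X_C = 46690 Ω
Z = j46690 Ω
|Z| = √(0² + 46690²) = 46690 Ω
I = V/|Z| = 342.7 μA
V_L = I·|Z_L| = 0.0003427 × 79170 = 27.13 V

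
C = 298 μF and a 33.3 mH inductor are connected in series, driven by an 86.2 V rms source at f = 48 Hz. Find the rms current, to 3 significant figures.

79.6 A

ω = 2πf = 301.6 rad/s
X_L = ωL = 10.0 Ω
X_C = 1/(ωC) = 11.1 Ω
Net reactance X = X_L − X_C = -1.08 Ω
Z = − j1.08 Ω
|Z| = √(0² + 1.08²) = 1.08 Ω
I = V/|Z| = 86.2/1.08 = 79.6 A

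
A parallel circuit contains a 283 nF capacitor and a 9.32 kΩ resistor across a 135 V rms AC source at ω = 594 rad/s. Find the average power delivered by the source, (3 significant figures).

X_C = 1/(ωC) = 5950 Ω
Parallel: admittances add. Y = 1/R + jωC
Y = (0.000107 + j0.000168) S
|Y| = 0.000199 S → |Z| = 1/|Y| = 5010 Ω, ∠Z = −∠Y = -57.5°
I = V/|Z| = 26.9 mA
P = VI cos φ = 135 × 0.0269 × cos(-57.5°) = 1.96 W

1.96 W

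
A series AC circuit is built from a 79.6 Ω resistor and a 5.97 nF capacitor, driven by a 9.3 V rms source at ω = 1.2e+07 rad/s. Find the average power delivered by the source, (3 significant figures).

X_C = 1/(ωC) = 14.0 Ω
Z = 79.6 − j14.0 Ω
|Z| = √(79.6² + 14.0²) = 80.8 Ω
∠Z = arctan(-14.0/79.6) = -9.95°
I = V/|Z| = 115 mA
P = VI cos φ = 9.3 × 0.115 × cos(-9.95°) = 1.05 W

1.05 W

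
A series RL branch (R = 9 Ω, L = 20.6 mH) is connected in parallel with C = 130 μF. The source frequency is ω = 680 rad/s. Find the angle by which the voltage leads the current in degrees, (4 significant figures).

-49.39°

X_L = ωL = 14.01 Ω
X_C = 1/(ωC) = 11.31 Ω
Branch 1 (R+jX_L): Z₁ = 9.000 + j14.01 Ω, |Z₁| = 16.65 Ω
Branch 2 (−jX_C): Z₂ = −j11.31 Ω
Parallel: Z = Z₁Z₂/(Z₁+Z₂), |Z| = 20.05 Ω, ∠Z = -49.39°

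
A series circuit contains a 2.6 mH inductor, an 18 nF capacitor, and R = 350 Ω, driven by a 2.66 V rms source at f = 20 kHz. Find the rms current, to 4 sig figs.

7.218 mA

ω = 2πf = 125700 rad/s
X_L = ωL = 326.7 Ω
X_C = 1/(ωC) = 442.1 Ω
Net reactance X = X_L − X_C = -115.4 Ω
Z = 350.0 − j115.4 Ω
|Z| = √(350.0² + 115.4²) = 368.5 Ω
I = V/|Z| = 2.66/368.5 = 7.218 mA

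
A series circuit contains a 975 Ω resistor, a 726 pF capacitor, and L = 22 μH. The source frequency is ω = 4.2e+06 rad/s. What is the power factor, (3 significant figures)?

X_L = ωL = 92.4 Ω
X_C = 1/(ωC) = 328 Ω
Net reactance X = X_L − X_C = -236 Ω
Z = 975 − j236 Ω
|Z| = √(975² + 236²) = 1000 Ω
∠Z = arctan(-236/975) = -13.6°
cos φ = cos(-13.6°) = 0.972

0.972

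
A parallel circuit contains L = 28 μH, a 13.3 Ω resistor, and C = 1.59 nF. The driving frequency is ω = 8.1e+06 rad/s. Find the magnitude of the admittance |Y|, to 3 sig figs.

X_L = ωL = 227 Ω
X_C = 1/(ωC) = 77.6 Ω
Parallel: admittances add. Y = 1/R + 1/(jωL) + jωC
Y = (0.0752 + j0.00847) S
|Y| = 0.0757 S → |Z| = 1/|Y| = 13.2 Ω, ∠Z = −∠Y = -6.43°

75.7 mS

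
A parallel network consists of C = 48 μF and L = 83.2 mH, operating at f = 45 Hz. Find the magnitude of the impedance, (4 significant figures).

ω = 2πf = 282.7 rad/s
X_L = ωL = 23.52 Ω
X_C = 1/(ωC) = 73.68 Ω
Parallel: admittances add. Y = 1/(jωL) + jωC
Y = (0 − j0.02894) S
|Y| = 0.02894 S → |Z| = 1/|Y| = 34.56 Ω, ∠Z = −∠Y = 90.00°

34.56 Ω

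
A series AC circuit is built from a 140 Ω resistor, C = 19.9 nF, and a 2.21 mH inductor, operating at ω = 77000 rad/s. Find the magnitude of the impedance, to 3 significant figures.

502 Ω

X_L = ωL = 170 Ω
X_C = 1/(ωC) = 653 Ω
Net reactance X = X_L − X_C = -482 Ω
Z = 140 − j482 Ω
|Z| = √(140² + 482²) = 502 Ω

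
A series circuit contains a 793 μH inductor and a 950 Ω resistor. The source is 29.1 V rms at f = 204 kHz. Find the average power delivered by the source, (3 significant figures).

416 mW

ω = 2πf = 1.282e+06 rad/s
X_L = ωL = 1020 Ω
Z = 950 + j1020 Ω
|Z| = √(950² + 1020²) = 1390 Ω
∠Z = arctan(1020/950) = 46.9°
I = V/|Z| = 20.9 mA
P = VI cos φ = 29.1 × 0.0209 × cos(46.9°) = 416 mW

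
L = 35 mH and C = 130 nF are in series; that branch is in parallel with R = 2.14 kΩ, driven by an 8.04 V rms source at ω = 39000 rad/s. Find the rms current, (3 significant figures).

7.84 mA

X_L = ωL = 1370 Ω
X_C = 1/(ωC) = 197 Ω
Branch 1: Z₁ = R = 2140 Ω
Branch 2 (series LC): Z₂ = j(X_L − X_C) = j1170 Ω
Parallel: Z = Z₁Z₂/(Z₁+Z₂), |Z| = 1030 Ω, ∠Z = 61.4°
I = V/|Z| = 8.04/1030 = 7.84 mA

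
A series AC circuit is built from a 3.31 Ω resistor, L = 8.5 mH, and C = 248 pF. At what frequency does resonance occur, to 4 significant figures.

109.6 kHz

ω₀ = 1/√(LC) = 1/√(0.0085 × 2.48e-10) = 688800 rad/s
f₀ = ω₀/(2π) = 109.6 kHz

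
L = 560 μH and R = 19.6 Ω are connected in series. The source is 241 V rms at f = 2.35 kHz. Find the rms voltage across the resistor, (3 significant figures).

222 V

ω = 2πf = 14770 rad/s
X_L = ωL = 8.27 Ω
Z = 19.6 + j8.27 Ω
|Z| = √(19.6² + 8.27²) = 21.3 Ω
I = V/|Z| = 11.3 A
V_R = I·|Z_R| = 11.3 × 19.6 = 222 V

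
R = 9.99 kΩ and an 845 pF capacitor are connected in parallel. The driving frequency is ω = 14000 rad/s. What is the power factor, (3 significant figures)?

0.993

X_C = 1/(ωC) = 84500 Ω
Parallel: admittances add. Y = 1/R + jωC
Y = (0.000100 + j1.18e-05) S
|Y| = 0.000101 S → |Z| = 1/|Y| = 9920 Ω, ∠Z = −∠Y = -6.74°
cos φ = cos(-6.74°) = 0.993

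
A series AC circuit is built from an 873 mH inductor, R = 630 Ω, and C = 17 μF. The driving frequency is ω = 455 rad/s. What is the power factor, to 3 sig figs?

X_L = ωL = 397 Ω
X_C = 1/(ωC) = 129 Ω
Net reactance X = X_L − X_C = 268 Ω
Z = 630 + j268 Ω
|Z| = √(630² + 268²) = 685 Ω
∠Z = arctan(268/630) = 23.0°
cos φ = cos(23.0°) = 0.920

0.920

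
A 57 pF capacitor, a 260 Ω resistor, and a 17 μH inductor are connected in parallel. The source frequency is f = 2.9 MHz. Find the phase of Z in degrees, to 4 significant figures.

ω = 2πf = 1.822e+07 rad/s
X_L = ωL = 309.8 Ω
X_C = 1/(ωC) = 962.8 Ω
Parallel: admittances add. Y = 1/R + 1/(jωL) + jωC
Y = (0.003846 − j0.002190) S
|Y| = 0.004426 S → |Z| = 1/|Y| = 225.9 Ω, ∠Z = −∠Y = 29.65°

29.65°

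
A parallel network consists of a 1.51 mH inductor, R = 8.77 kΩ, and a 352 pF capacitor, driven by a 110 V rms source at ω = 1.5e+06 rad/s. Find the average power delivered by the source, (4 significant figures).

X_L = ωL = 2265 Ω
X_C = 1/(ωC) = 1894 Ω
Parallel: admittances add. Y = 1/R + 1/(jωL) + jωC
Y = (0.0001140 + j8.65e-05) S
|Y| = 0.0001431 S → |Z| = 1/|Y| = 6987 Ω, ∠Z = −∠Y = -37.18°
I = V/|Z| = 15.74 mA
P = VI cos φ = 110 × 0.01574 × cos(-37.18°) = 1.380 W

1.380 W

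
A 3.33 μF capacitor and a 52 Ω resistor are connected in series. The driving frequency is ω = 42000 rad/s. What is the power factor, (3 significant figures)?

X_C = 1/(ωC) = 7.15 Ω
Z = 52.0 − j7.15 Ω
|Z| = √(52.0² + 7.15²) = 52.5 Ω
∠Z = arctan(-7.15/52.0) = -7.83°
cos φ = cos(-7.83°) = 0.991

0.991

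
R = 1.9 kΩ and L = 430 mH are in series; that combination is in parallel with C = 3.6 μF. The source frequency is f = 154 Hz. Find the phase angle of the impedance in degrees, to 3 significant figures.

-81.5°

ω = 2πf = 967.6 rad/s
X_L = ωL = 416 Ω
X_C = 1/(ωC) = 287 Ω
Branch 1 (R+jX_L): Z₁ = 1900 + j416 Ω, |Z₁| = 1950 Ω
Branch 2 (−jX_C): Z₂ = −j287 Ω
Parallel: Z = Z₁Z₂/(Z₁+Z₂), |Z| = 293 Ω, ∠Z = -81.5°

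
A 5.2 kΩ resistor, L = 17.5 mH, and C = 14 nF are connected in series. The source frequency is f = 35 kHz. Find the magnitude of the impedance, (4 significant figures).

ω = 2πf = 219900 rad/s
X_L = ωL = 3848 Ω
X_C = 1/(ωC) = 324.8 Ω
Net reactance X = X_L − X_C = 3524 Ω
Z = 5200 + j3524 Ω
|Z| = √(5200² + 3524²) = 6281 Ω

6281 Ω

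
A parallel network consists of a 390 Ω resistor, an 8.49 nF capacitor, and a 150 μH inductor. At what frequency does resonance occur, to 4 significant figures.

ω₀ = 1/√(LC) = 1/√(0.00015 × 8.49e-09) = 886100 rad/s
f₀ = ω₀/(2π) = 141.0 kHz

141.0 kHz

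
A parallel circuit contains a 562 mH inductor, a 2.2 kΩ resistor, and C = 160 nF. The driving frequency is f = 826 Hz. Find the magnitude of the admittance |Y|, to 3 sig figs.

ω = 2πf = 5190 rad/s
X_L = ωL = 2920 Ω
X_C = 1/(ωC) = 1200 Ω
Parallel: admittances add. Y = 1/R + 1/(jωL) + jωC
Y = (0.000455 + j0.000488) S
|Y| = 0.000667 S → |Z| = 1/|Y| = 1500 Ω, ∠Z = −∠Y = -47.0°

667 μS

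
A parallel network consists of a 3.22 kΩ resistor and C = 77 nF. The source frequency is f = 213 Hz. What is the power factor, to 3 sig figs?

ω = 2πf = 1338 rad/s
X_C = 1/(ωC) = 9700 Ω
Parallel: admittances add. Y = 1/R + jωC
Y = (0.000311 + j0.000103) S
|Y| = 0.000327 S → |Z| = 1/|Y| = 3060 Ω, ∠Z = −∠Y = -18.4°
cos φ = cos(-18.4°) = 0.949

0.949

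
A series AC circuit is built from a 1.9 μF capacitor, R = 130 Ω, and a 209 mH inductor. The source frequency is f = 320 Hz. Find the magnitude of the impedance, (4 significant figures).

ω = 2πf = 2011 rad/s
X_L = ωL = 420.2 Ω
X_C = 1/(ωC) = 261.8 Ω
Net reactance X = X_L − X_C = 158.5 Ω
Z = 130.0 + j158.5 Ω
|Z| = √(130.0² + 158.5²) = 205.0 Ω

205.0 Ω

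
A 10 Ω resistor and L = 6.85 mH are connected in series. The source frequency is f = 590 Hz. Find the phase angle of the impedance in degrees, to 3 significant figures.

ω = 2πf = 3707 rad/s
X_L = ωL = 25.4 Ω
Z = 10.0 + j25.4 Ω
|Z| = √(10.0² + 25.4²) = 27.3 Ω
∠Z = arctan(25.4/10.0) = 68.5°

68.5°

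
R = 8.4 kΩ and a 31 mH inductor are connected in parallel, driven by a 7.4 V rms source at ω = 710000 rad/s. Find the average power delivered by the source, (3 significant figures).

6.52 mW

X_L = ωL = 22000 Ω
Parallel: admittances add. Y = 1/R + 1/(jωL)
Y = (0.000119 − j4.54e-05) S
|Y| = 0.000127 S → |Z| = 1/|Y| = 7850 Ω, ∠Z = −∠Y = 20.9°
I = V/|Z| = 943 μA
P = VI cos φ = 7.4 × 0.000943 × cos(20.9°) = 6.52 mW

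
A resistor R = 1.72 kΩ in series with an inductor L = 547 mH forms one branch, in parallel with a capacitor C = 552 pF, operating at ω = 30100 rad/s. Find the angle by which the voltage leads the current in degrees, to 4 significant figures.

81.78°

X_L = ωL = 16460 Ω
X_C = 1/(ωC) = 60190 Ω
Branch 1 (R+jX_L): Z₁ = 1720 + j16460 Ω, |Z₁| = 16550 Ω
Branch 2 (−jX_C): Z₂ = −j60190 Ω
Parallel: Z = Z₁Z₂/(Z₁+Z₂), |Z| = 22770 Ω, ∠Z = 81.78°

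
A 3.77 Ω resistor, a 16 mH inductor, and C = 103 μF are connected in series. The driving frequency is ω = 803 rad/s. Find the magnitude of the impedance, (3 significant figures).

3.85 Ω

X_L = ωL = 12.8 Ω
X_C = 1/(ωC) = 12.1 Ω
Net reactance X = X_L − X_C = 0.757 Ω
Z = 3.77 + j0.757 Ω
|Z| = √(3.77² + 0.757²) = 3.85 Ω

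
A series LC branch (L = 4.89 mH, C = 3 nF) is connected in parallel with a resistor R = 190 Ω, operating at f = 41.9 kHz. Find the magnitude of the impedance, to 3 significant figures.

ω = 2πf = 263300 rad/s
X_L = ωL = 1290 Ω
X_C = 1/(ωC) = 1270 Ω
Branch 1: Z₁ = R = 190 Ω
Branch 2 (series LC): Z₂ = j(X_L − X_C) = j21.2 Ω
Parallel: Z = Z₁Z₂/(Z₁+Z₂), |Z| = 21.1 Ω, ∠Z = 83.6°

21.1 Ω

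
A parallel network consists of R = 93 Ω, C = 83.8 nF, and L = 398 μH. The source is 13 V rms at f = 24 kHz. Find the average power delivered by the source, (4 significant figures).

1.817 W

ω = 2πf = 150800 rad/s
X_L = ωL = 60.02 Ω
X_C = 1/(ωC) = 79.13 Ω
Parallel: admittances add. Y = 1/R + 1/(jωL) + jωC
Y = (0.01075 − j0.004025) S
|Y| = 0.01148 S → |Z| = 1/|Y| = 87.10 Ω, ∠Z = −∠Y = 20.52°
I = V/|Z| = 149.3 mA
P = VI cos φ = 13 × 0.1493 × cos(20.52°) = 1.817 W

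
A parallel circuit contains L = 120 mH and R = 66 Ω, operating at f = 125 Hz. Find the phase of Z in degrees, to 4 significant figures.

35.00°

ω = 2πf = 785.4 rad/s
X_L = ωL = 94.25 Ω
Parallel: admittances add. Y = 1/R + 1/(jωL)
Y = (0.01515 − j0.01061) S
|Y| = 0.01850 S → |Z| = 1/|Y| = 54.06 Ω, ∠Z = −∠Y = 35.00°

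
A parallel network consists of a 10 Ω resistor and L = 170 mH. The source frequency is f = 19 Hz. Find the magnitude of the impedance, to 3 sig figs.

ω = 2πf = 119.4 rad/s
X_L = ωL = 20.3 Ω
Parallel: admittances add. Y = 1/R + 1/(jωL)
Y = (0.100 − j0.0493) S
|Y| = 0.111 S → |Z| = 1/|Y| = 8.97 Ω, ∠Z = −∠Y = 26.2°

8.97 Ω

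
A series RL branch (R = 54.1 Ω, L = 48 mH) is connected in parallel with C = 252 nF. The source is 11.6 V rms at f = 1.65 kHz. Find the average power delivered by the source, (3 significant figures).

29.1 mW

ω = 2πf = 10370 rad/s
X_L = ωL = 498 Ω
X_C = 1/(ωC) = 383 Ω
Branch 1 (R+jX_L): Z₁ = 54.1 + j498 Ω, |Z₁| = 501 Ω
Branch 2 (−jX_C): Z₂ = −j383 Ω
Parallel: Z = Z₁Z₂/(Z₁+Z₂), |Z| = 1510 Ω, ∠Z = -71.0°
I = V/|Z| = 7.69 mA
P = VI cos φ = 11.6 × 0.00769 × cos(-71.0°) = 29.1 mW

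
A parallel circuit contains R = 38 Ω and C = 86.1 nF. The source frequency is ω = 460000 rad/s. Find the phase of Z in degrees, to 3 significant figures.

X_C = 1/(ωC) = 25.2 Ω
Parallel: admittances add. Y = 1/R + jωC
Y = (0.0263 + j0.0396) S
|Y| = 0.0476 S → |Z| = 1/|Y| = 21.0 Ω, ∠Z = −∠Y = -56.4°

-56.4°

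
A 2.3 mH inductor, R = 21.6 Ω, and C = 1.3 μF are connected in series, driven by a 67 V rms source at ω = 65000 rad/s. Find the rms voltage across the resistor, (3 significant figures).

10.4 V

X_L = ωL = 150 Ω
X_C = 1/(ωC) = 11.8 Ω
Net reactance X = X_L − X_C = 138 Ω
Z = 21.6 + j138 Ω
|Z| = √(21.6² + 138²) = 139 Ω
I = V/|Z| = 481 mA
V_R = I·|Z_R| = 0.481 × 21.6 = 10.4 V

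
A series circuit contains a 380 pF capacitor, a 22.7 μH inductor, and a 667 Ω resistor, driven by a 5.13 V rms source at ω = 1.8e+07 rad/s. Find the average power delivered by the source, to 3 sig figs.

X_L = ωL = 409 Ω
X_C = 1/(ωC) = 146 Ω
Net reactance X = X_L − X_C = 262 Ω
Z = 667 + j262 Ω
|Z| = √(667² + 262²) = 717 Ω
∠Z = arctan(262/667) = 21.5°
I = V/|Z| = 7.16 mA
P = VI cos φ = 5.13 × 0.00716 × cos(21.5°) = 34.2 mW

34.2 mW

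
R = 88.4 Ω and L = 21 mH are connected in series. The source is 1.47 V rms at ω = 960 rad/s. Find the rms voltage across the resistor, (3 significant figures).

1.43 V

X_L = ωL = 20.2 Ω
Z = 88.4 + j20.2 Ω
|Z| = √(88.4² + 20.2²) = 90.7 Ω
I = V/|Z| = 16.2 mA
V_R = I·|Z_R| = 0.0162 × 88.4 = 1.43 V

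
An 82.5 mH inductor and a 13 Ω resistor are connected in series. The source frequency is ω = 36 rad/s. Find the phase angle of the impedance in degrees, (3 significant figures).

12.9°

X_L = ωL = 2.97 Ω
Z = 13.0 + j2.97 Ω
|Z| = √(13.0² + 2.97²) = 13.3 Ω
∠Z = arctan(2.97/13.0) = 12.9°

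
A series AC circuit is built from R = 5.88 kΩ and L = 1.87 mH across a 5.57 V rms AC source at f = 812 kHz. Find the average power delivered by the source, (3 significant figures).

ω = 2πf = 5.102e+06 rad/s
X_L = ωL = 9540 Ω
Z = 5880 + j9540 Ω
|Z| = √(5880² + 9540²) = 11200 Ω
∠Z = arctan(9540/5880) = 58.4°
I = V/|Z| = 497 μA
P = VI cos φ = 5.57 × 0.000497 × cos(58.4°) = 1.45 mW

1.45 mW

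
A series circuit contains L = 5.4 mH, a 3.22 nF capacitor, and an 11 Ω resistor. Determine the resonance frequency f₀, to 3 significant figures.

ω₀ = 1/√(LC) = 1/√(0.0054 × 3.22e-09) = 239800 rad/s
f₀ = ω₀/(2π) = 38.2 kHz

38.2 kHz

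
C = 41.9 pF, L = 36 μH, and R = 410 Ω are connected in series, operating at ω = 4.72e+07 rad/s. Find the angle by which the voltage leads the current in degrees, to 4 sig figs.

71.04°

X_L = ωL = 1699 Ω
X_C = 1/(ωC) = 505.6 Ω
Net reactance X = X_L − X_C = 1194 Ω
Z = 410.0 + j1194 Ω
|Z| = √(410.0² + 1194²) = 1262 Ω
∠Z = arctan(1194/410.0) = 71.04°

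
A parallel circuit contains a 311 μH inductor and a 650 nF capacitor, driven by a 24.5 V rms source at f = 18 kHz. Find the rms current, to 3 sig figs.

ω = 2πf = 113100 rad/s
X_L = ωL = 35.2 Ω
X_C = 1/(ωC) = 13.6 Ω
Parallel: admittances add. Y = 1/(jωL) + jωC
Y = (0 + j0.0451) S
|Y| = 0.0451 S → |Z| = 1/|Y| = 22.2 Ω, ∠Z = −∠Y = -90.0°
I = V/|Z| = 24.5/22.2 = 1.10 A

1.10 A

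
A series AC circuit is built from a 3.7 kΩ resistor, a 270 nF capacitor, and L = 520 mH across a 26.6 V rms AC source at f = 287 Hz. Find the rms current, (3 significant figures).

6.88 mA

ω = 2πf = 1803 rad/s
X_L = ωL = 938 Ω
X_C = 1/(ωC) = 2050 Ω
Net reactance X = X_L − X_C = -1120 Ω
Z = 3700 − j1120 Ω
|Z| = √(3700² + 1120²) = 3860 Ω
I = V/|Z| = 26.6/3860 = 6.88 mA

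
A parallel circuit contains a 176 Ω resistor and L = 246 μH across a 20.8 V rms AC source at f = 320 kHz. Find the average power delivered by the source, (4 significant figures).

ω = 2πf = 2.011e+06 rad/s
X_L = ωL = 494.6 Ω
Parallel: admittances add. Y = 1/R + 1/(jωL)
Y = (0.005682 − j0.002022) S
|Y| = 0.006031 S → |Z| = 1/|Y| = 165.8 Ω, ∠Z = −∠Y = 19.59°
I = V/|Z| = 125.4 mA
P = VI cos φ = 20.8 × 0.1254 × cos(19.59°) = 2.458 W

2.458 W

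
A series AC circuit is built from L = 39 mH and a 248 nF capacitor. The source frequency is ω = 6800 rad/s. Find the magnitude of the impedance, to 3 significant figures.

X_L = ωL = 265 Ω
X_C = 1/(ωC) = 593 Ω
Net reactance X = X_L − X_C = -328 Ω
Z = − j328 Ω
|Z| = √(0² + 328²) = 328 Ω

328 Ω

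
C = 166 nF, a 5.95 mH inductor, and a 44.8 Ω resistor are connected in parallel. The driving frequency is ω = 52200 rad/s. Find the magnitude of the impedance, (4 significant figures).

43.52 Ω

X_L = ωL = 310.6 Ω
X_C = 1/(ωC) = 115.4 Ω
Parallel: admittances add. Y = 1/R + 1/(jωL) + jωC
Y = (0.02232 + j0.005446) S
|Y| = 0.02298 S → |Z| = 1/|Y| = 43.52 Ω, ∠Z = −∠Y = -13.71°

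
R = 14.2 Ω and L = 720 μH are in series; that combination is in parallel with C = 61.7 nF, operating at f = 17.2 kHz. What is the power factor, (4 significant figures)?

0.3661

ω = 2πf = 108100 rad/s
X_L = ωL = 77.81 Ω
X_C = 1/(ωC) = 150.0 Ω
Branch 1 (R+jX_L): Z₁ = 14.20 + j77.81 Ω, |Z₁| = 79.10 Ω
Branch 2 (−jX_C): Z₂ = −j150.0 Ω
Parallel: Z = Z₁Z₂/(Z₁+Z₂), |Z| = 161.3 Ω, ∠Z = 68.52°
cos φ = cos(68.52°) = 0.3661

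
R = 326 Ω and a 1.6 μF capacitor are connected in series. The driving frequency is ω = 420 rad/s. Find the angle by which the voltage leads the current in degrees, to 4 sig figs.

X_C = 1/(ωC) = 1488 Ω
Z = 326.0 − j1488 Ω
|Z| = √(326.0² + 1488²) = 1523 Ω
∠Z = arctan(-1488/326.0) = -77.64°

-77.64°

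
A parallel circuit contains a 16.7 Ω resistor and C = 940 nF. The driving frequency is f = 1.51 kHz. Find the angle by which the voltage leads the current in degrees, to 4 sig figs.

-8.471°

ω = 2πf = 9488 rad/s
X_C = 1/(ωC) = 112.1 Ω
Parallel: admittances add. Y = 1/R + jωC
Y = (0.05988 + j0.008918) S
|Y| = 0.06054 S → |Z| = 1/|Y| = 16.52 Ω, ∠Z = −∠Y = -8.471°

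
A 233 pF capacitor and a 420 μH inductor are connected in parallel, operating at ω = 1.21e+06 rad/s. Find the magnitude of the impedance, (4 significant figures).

593.2 Ω

X_L = ωL = 508.2 Ω
X_C = 1/(ωC) = 3547 Ω
Parallel: admittances add. Y = 1/(jωL) + jωC
Y = (0 − j0.001686) S
|Y| = 0.001686 S → |Z| = 1/|Y| = 593.2 Ω, ∠Z = −∠Y = 90.00°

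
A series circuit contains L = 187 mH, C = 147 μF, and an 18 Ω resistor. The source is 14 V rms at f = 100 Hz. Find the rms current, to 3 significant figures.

ω = 2πf = 628.3 rad/s
X_L = ωL = 117 Ω
X_C = 1/(ωC) = 10.8 Ω
Net reactance X = X_L − X_C = 107 Ω
Z = 18.0 + j107 Ω
|Z| = √(18.0² + 107²) = 108 Ω
I = V/|Z| = 14/108 = 129 mA

129 mA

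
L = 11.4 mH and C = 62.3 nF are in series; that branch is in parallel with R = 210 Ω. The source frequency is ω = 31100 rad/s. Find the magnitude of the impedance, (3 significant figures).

X_L = ωL = 355 Ω
X_C = 1/(ωC) = 516 Ω
Branch 1: Z₁ = R = 210 Ω
Branch 2 (series LC): Z₂ = j(X_L − X_C) = −j162 Ω
Parallel: Z = Z₁Z₂/(Z₁+Z₂), |Z| = 128 Ω, ∠Z = -52.4°

128 Ω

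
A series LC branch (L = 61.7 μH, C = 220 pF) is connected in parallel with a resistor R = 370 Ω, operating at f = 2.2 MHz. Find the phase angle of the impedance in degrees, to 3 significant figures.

35.2°

ω = 2πf = 1.382e+07 rad/s
X_L = ωL = 853 Ω
X_C = 1/(ωC) = 329 Ω
Branch 1: Z₁ = R = 370 Ω
Branch 2 (series LC): Z₂ = j(X_L − X_C) = j524 Ω
Parallel: Z = Z₁Z₂/(Z₁+Z₂), |Z| = 302 Ω, ∠Z = 35.2°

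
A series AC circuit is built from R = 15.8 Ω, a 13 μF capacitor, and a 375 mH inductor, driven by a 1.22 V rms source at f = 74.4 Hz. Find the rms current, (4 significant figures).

ω = 2πf = 467.5 rad/s
X_L = ωL = 175.3 Ω
X_C = 1/(ωC) = 164.6 Ω
Net reactance X = X_L − X_C = 10.75 Ω
Z = 15.80 + j10.75 Ω
|Z| = √(15.80² + 10.75²) = 19.11 Ω
I = V/|Z| = 1.22/19.11 = 63.84 mA

63.84 mA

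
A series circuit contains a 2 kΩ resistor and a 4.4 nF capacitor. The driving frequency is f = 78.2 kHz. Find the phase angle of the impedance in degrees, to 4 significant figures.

-13.02°

ω = 2πf = 491300 rad/s
X_C = 1/(ωC) = 462.6 Ω
Z = 2000 − j462.6 Ω
|Z| = √(2000² + 462.6²) = 2053 Ω
∠Z = arctan(-462.6/2000) = -13.02°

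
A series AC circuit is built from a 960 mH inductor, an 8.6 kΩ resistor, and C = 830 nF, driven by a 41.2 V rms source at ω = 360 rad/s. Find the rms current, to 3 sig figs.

X_L = ωL = 346 Ω
X_C = 1/(ωC) = 3350 Ω
Net reactance X = X_L − X_C = -3000 Ω
Z = 8600 − j3000 Ω
|Z| = √(8600² + 3000²) = 9110 Ω
I = V/|Z| = 41.2/9110 = 4.52 mA

4.52 mA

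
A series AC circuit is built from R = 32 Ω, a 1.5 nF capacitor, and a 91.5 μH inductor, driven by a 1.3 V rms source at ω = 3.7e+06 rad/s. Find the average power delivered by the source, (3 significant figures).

X_L = ωL = 339 Ω
X_C = 1/(ωC) = 180 Ω
Net reactance X = X_L − X_C = 158 Ω
Z = 32.0 + j158 Ω
|Z| = √(32.0² + 158²) = 162 Ω
∠Z = arctan(158/32.0) = 78.6°
I = V/|Z| = 8.05 mA
P = VI cos φ = 1.3 × 0.00805 × cos(78.6°) = 2.07 mW

2.07 mW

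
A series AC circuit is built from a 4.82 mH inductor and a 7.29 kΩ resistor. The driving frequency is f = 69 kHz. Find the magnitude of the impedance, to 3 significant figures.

ω = 2πf = 433500 rad/s
X_L = ωL = 2090 Ω
Z = 7290 + j2090 Ω
|Z| = √(7290² + 2090²) = 7580 Ω

7580 Ω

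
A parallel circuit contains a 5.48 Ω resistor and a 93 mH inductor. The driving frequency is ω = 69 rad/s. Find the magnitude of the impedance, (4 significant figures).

4.167 Ω

X_L = ωL = 6.417 Ω
Parallel: admittances add. Y = 1/R + 1/(jωL)
Y = (0.1825 − j0.1558) S
|Y| = 0.2400 S → |Z| = 1/|Y| = 4.167 Ω, ∠Z = −∠Y = 40.50°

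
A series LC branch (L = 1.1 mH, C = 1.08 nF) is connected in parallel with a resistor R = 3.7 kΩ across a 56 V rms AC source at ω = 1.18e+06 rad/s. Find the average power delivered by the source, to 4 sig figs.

847.6 mW

X_L = ωL = 1298 Ω
X_C = 1/(ωC) = 784.7 Ω
Branch 1: Z₁ = R = 3700 Ω
Branch 2 (series LC): Z₂ = j(X_L − X_C) = j513.3 Ω
Parallel: Z = Z₁Z₂/(Z₁+Z₂), |Z| = 508.4 Ω, ∠Z = 82.10°
I = V/|Z| = 110.1 mA
P = VI cos φ = 56 × 0.1101 × cos(82.10°) = 847.6 mW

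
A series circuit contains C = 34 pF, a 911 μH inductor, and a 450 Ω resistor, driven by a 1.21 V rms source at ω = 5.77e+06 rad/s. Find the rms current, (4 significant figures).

2.535 mA

X_L = ωL = 5256 Ω
X_C = 1/(ωC) = 5097 Ω
Net reactance X = X_L − X_C = 159.1 Ω
Z = 450.0 + j159.1 Ω
|Z| = √(450.0² + 159.1²) = 477.3 Ω
I = V/|Z| = 1.21/477.3 = 2.535 mA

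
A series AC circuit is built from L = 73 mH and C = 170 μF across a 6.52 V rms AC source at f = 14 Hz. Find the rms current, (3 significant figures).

ω = 2πf = 87.96 rad/s
X_L = ωL = 6.42 Ω
X_C = 1/(ωC) = 66.9 Ω
Net reactance X = X_L − X_C = -60.5 Ω
Z = − j60.5 Ω
|Z| = √(0² + 60.5²) = 60.5 Ω
I = V/|Z| = 6.52/60.5 = 108 mA

108 mA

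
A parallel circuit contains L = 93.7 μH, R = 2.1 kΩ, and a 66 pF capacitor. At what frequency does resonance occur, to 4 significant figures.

ω₀ = 1/√(LC) = 1/√(9.37e-05 × 6.6e-11) = 1.272e+07 rad/s
f₀ = ω₀/(2π) = 2.024 MHz

2.024 MHz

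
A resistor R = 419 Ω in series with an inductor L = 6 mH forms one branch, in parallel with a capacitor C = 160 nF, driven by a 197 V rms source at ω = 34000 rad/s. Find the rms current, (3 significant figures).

965 mA

X_L = ωL = 204 Ω
X_C = 1/(ωC) = 184 Ω
Branch 1 (R+jX_L): Z₁ = 419 + j204 Ω, |Z₁| = 466 Ω
Branch 2 (−jX_C): Z₂ = −j184 Ω
Parallel: Z = Z₁Z₂/(Z₁+Z₂), |Z| = 204 Ω, ∠Z = -66.8°
I = V/|Z| = 197/204 = 965 mA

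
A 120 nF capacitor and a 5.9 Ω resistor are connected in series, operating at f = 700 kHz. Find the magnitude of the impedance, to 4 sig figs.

ω = 2πf = 4.398e+06 rad/s
X_C = 1/(ωC) = 1.895 Ω
Z = 5.900 − j1.895 Ω
|Z| = √(5.900² + 1.895²) = 6.197 Ω

6.197 Ω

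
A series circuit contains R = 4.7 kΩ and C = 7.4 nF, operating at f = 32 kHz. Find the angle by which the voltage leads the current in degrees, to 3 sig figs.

-8.14°

ω = 2πf = 201100 rad/s
X_C = 1/(ωC) = 672 Ω
Z = 4700 − j672 Ω
|Z| = √(4700² + 672²) = 4750 Ω
∠Z = arctan(-672/4700) = -8.14°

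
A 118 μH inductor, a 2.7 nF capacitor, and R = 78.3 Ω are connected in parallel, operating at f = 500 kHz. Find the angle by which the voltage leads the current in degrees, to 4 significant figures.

-24.37°

ω = 2πf = 3.142e+06 rad/s
X_L = ωL = 370.7 Ω
X_C = 1/(ωC) = 117.9 Ω
Parallel: admittances add. Y = 1/R + 1/(jωL) + jωC
Y = (0.01277 + j0.005785) S
|Y| = 0.01402 S → |Z| = 1/|Y| = 71.32 Ω, ∠Z = −∠Y = -24.37°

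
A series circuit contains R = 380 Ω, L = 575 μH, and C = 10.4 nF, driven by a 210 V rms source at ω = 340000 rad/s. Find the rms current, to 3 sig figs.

539 mA

X_L = ωL = 196 Ω
X_C = 1/(ωC) = 283 Ω
Net reactance X = X_L − X_C = -87.3 Ω
Z = 380 − j87.3 Ω
|Z| = √(380² + 87.3²) = 390 Ω
I = V/|Z| = 210/390 = 539 mA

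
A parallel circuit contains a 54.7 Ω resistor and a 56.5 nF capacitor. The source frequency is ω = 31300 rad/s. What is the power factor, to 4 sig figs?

X_C = 1/(ωC) = 565.5 Ω
Parallel: admittances add. Y = 1/R + jωC
Y = (0.01828 + j0.001768) S
|Y| = 0.01837 S → |Z| = 1/|Y| = 54.45 Ω, ∠Z = −∠Y = -5.525°
cos φ = cos(-5.525°) = 0.9954

0.9954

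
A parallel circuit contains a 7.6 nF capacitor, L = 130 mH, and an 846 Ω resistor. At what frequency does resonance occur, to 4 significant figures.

ω₀ = 1/√(LC) = 1/√(0.13 × 7.6e-09) = 31810 rad/s
f₀ = ω₀/(2π) = 5.063 kHz

5.063 kHz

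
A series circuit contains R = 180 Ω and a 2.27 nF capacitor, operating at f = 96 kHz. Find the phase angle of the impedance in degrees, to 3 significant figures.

ω = 2πf = 603200 rad/s
X_C = 1/(ωC) = 730 Ω
Z = 180 − j730 Ω
|Z| = √(180² + 730²) = 752 Ω
∠Z = arctan(-730/180) = -76.2°

-76.2°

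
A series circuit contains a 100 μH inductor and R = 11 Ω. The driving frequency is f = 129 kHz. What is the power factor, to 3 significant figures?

0.134

ω = 2πf = 810500 rad/s
X_L = ωL = 81.1 Ω
Z = 11.0 + j81.1 Ω
|Z| = √(11.0² + 81.1²) = 81.8 Ω
∠Z = arctan(81.1/11.0) = 82.3°
cos φ = cos(82.3°) = 0.134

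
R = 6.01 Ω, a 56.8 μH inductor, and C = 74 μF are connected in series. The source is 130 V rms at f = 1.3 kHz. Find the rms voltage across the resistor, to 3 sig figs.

128 V

ω = 2πf = 8168 rad/s
X_L = ωL = 0.464 Ω
X_C = 1/(ωC) = 1.65 Ω
Net reactance X = X_L − X_C = -1.19 Ω
Z = 6.01 − j1.19 Ω
|Z| = √(6.01² + 1.19²) = 6.13 Ω
I = V/|Z| = 21.2 A
V_R = I·|Z_R| = 21.2 × 6.01 = 128 V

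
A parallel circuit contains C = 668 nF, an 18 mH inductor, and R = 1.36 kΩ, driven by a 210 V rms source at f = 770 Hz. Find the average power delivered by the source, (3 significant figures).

32.4 W

ω = 2πf = 4838 rad/s
X_L = ωL = 87.1 Ω
X_C = 1/(ωC) = 309 Ω
Parallel: admittances add. Y = 1/R + 1/(jωL) + jωC
Y = (0.000735 − j0.00825) S
|Y| = 0.00828 S → |Z| = 1/|Y| = 121 Ω, ∠Z = −∠Y = 84.9°
I = V/|Z| = 1.74 A
P = VI cos φ = 210 × 1.74 × cos(84.9°) = 32.4 W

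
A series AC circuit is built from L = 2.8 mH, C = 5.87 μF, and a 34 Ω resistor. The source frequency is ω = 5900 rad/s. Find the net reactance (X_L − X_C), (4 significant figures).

X_L = ωL = 16.52 Ω
X_C = 1/(ωC) = 28.87 Ω
X = 16.52 − 28.87 = -12.35 Ω

-12.35 Ω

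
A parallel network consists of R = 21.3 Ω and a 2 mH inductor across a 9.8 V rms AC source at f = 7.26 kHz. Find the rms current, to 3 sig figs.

ω = 2πf = 45620 rad/s
X_L = ωL = 91.2 Ω
Parallel: admittances add. Y = 1/R + 1/(jωL)
Y = (0.0469 − j0.0110) S
|Y| = 0.0482 S → |Z| = 1/|Y| = 20.7 Ω, ∠Z = −∠Y = 13.1°
I = V/|Z| = 9.8/20.7 = 472 mA

472 mA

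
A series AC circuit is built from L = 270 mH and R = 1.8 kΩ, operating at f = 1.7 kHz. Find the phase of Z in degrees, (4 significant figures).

58.03°

ω = 2πf = 10680 rad/s
X_L = ωL = 2884 Ω
Z = 1800 + j2884 Ω
|Z| = √(1800² + 2884²) = 3400 Ω
∠Z = arctan(2884/1800) = 58.03°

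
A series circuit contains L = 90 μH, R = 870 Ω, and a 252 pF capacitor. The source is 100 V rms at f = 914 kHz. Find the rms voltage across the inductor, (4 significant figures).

ω = 2πf = 5.743e+06 rad/s
X_L = ωL = 516.9 Ω
X_C = 1/(ωC) = 691.0 Ω
Net reactance X = X_L − X_C = -174.1 Ω
Z = 870.0 − j174.1 Ω
|Z| = √(870.0² + 174.1²) = 887.3 Ω
I = V/|Z| = 112.7 mA
V_L = I·|Z_L| = 0.1127 × 516.9 = 58.25 V

58.25 V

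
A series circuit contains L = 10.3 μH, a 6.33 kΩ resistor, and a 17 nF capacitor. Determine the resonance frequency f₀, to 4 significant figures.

380.3 kHz

ω₀ = 1/√(LC) = 1/√(1.03e-05 × 1.7e-08) = 2.39e+06 rad/s
f₀ = ω₀/(2π) = 380.3 kHz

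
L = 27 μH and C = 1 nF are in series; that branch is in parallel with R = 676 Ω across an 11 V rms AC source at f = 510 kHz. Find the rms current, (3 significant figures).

51.4 mA

ω = 2πf = 3.204e+06 rad/s
X_L = ωL = 86.5 Ω
X_C = 1/(ωC) = 312 Ω
Branch 1: Z₁ = R = 676 Ω
Branch 2 (series LC): Z₂ = j(X_L − X_C) = −j226 Ω
Parallel: Z = Z₁Z₂/(Z₁+Z₂), |Z| = 214 Ω, ∠Z = -71.5°
I = V/|Z| = 11/214 = 51.4 mA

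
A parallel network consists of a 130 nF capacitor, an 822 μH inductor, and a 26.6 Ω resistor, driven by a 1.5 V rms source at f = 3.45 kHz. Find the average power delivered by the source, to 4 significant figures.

84.59 mW

ω = 2πf = 21680 rad/s
X_L = ωL = 17.82 Ω
X_C = 1/(ωC) = 354.9 Ω
Parallel: admittances add. Y = 1/R + 1/(jωL) + jωC
Y = (0.03759 − j0.05330) S
|Y| = 0.06523 S → |Z| = 1/|Y| = 15.33 Ω, ∠Z = −∠Y = 54.81°
I = V/|Z| = 97.84 mA
P = VI cos φ = 1.5 × 0.09784 × cos(54.81°) = 84.59 mW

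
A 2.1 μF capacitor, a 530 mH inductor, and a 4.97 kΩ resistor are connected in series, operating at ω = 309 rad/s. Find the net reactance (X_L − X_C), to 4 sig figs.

X_L = ωL = 163.8 Ω
X_C = 1/(ωC) = 1541 Ω
X = 163.8 − 1541 = -1377 Ω

-1377 Ω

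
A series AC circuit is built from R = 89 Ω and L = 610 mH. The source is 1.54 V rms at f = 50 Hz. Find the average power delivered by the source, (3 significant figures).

4.73 mW

ω = 2πf = 314.2 rad/s
X_L = ωL = 192 Ω
Z = 89.0 + j192 Ω
|Z| = √(89.0² + 192²) = 211 Ω
∠Z = arctan(192/89.0) = 65.1°
I = V/|Z| = 7.29 mA
P = VI cos φ = 1.54 × 0.00729 × cos(65.1°) = 4.73 mW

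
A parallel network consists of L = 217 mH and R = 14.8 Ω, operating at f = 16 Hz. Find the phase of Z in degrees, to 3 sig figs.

ω = 2πf = 100.5 rad/s
X_L = ωL = 21.8 Ω
Parallel: admittances add. Y = 1/R + 1/(jωL)
Y = (0.0676 − j0.0458) S
|Y| = 0.0816 S → |Z| = 1/|Y| = 12.2 Ω, ∠Z = −∠Y = 34.2°

34.2°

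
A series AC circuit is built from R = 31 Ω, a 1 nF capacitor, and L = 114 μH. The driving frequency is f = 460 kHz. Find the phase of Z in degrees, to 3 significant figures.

ω = 2πf = 2.89e+06 rad/s
X_L = ωL = 329 Ω
X_C = 1/(ωC) = 346 Ω
Net reactance X = X_L − X_C = -16.5 Ω
Z = 31.0 − j16.5 Ω
|Z| = √(31.0² + 16.5²) = 35.1 Ω
∠Z = arctan(-16.5/31.0) = -28.0°

-28.0°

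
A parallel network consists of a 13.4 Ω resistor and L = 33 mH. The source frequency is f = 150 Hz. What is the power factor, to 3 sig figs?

ω = 2πf = 942.5 rad/s
X_L = ωL = 31.1 Ω
Parallel: admittances add. Y = 1/R + 1/(jωL)
Y = (0.0746 − j0.0322) S
|Y| = 0.0813 S → |Z| = 1/|Y| = 12.3 Ω, ∠Z = −∠Y = 23.3°
cos φ = cos(23.3°) = 0.918

0.918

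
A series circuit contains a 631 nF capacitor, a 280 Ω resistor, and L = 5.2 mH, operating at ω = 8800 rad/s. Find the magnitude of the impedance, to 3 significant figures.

X_L = ωL = 45.8 Ω
X_C = 1/(ωC) = 180 Ω
Net reactance X = X_L − X_C = -134 Ω
Z = 280 − j134 Ω
|Z| = √(280² + 134²) = 311 Ω

311 Ω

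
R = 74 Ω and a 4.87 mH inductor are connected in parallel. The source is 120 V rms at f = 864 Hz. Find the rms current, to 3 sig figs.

4.82 A

ω = 2πf = 5429 rad/s
X_L = ωL = 26.4 Ω
Parallel: admittances add. Y = 1/R + 1/(jωL)
Y = (0.0135 − j0.0378) S
|Y| = 0.0402 S → |Z| = 1/|Y| = 24.9 Ω, ∠Z = −∠Y = 70.3°
I = V/|Z| = 120/24.9 = 4.82 A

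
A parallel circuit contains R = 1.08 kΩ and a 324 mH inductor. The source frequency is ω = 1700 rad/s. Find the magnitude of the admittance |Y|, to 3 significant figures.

X_L = ωL = 551 Ω
Parallel: admittances add. Y = 1/R + 1/(jωL)
Y = (0.000926 − j0.00182) S
|Y| = 0.00204 S → |Z| = 1/|Y| = 491 Ω, ∠Z = −∠Y = 63.0°

2.04 mS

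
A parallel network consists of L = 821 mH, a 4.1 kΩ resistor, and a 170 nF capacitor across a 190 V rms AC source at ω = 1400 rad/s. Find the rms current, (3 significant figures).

129 mA

X_L = ωL = 1150 Ω
X_C = 1/(ωC) = 4200 Ω
Parallel: admittances add. Y = 1/R + 1/(jωL) + jωC
Y = (0.000244 − j0.000632) S
|Y| = 0.000677 S → |Z| = 1/|Y| = 1480 Ω, ∠Z = −∠Y = 68.9°
I = V/|Z| = 190/1480 = 129 mA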